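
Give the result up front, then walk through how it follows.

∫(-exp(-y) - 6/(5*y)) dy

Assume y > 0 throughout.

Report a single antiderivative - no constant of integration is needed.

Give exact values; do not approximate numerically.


The answer is -6*log(y)/5 + exp(-y).
Step 1. Rewrite: now ∫(-6/(5*y)) dy + ∫(-exp(-y)) dy.
Step 2. Evaluate the standard form: now ∫(-6/(5*y)) dy + exp(-y).
Step 3. Evaluate the standard form [assuming y > 0]: now -6*log(y)/5 + exp(-y).
Answer: -6*log(y)/5 + exp(-y).


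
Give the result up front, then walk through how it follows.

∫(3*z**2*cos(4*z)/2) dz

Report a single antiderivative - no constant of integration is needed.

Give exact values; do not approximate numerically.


The answer is 3*z**2*sin(4*z)/8 + 3*z*cos(4*z)/16 - 3*sin(4*z)/64.
Step 1. Integrate ∫(3*z**2*cos(4*z)/2) dz by parts with u = z**2, dv = (3*cos(4*z)/2) dz, so v = 3*sin(4*z)/8: now 3*z**2*sin(4*z)/8 + ∫(-3*z*sin(4*z)/4) dz.
Step 2. Integrate ∫(-3*z*sin(4*z)/4) dz by parts with u = z, dv = (-3*sin(4*z)/4) dz, so v = 3*cos(4*z)/16: now 3*z**2*sin(4*z)/8 + 3*z*cos(4*z)/16 + ∫(-3*cos(4*z)/16) dz.
Step 3. Evaluate the standard form: now 3*z**2*sin(4*z)/8 + 3*z*cos(4*z)/16 - 3*sin(4*z)/64.
Answer: 3*z**2*sin(4*z)/8 + 3*z*cos(4*z)/16 - 3*sin(4*z)/64.


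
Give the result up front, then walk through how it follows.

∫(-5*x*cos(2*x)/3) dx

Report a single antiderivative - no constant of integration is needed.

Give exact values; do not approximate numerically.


The answer is -5*x*sin(2*x)/6 - 5*cos(2*x)/12.
Step 1. Integrate ∫(-5*x*cos(2*x)/3) dx by parts with u = x, dv = (-5*cos(2*x)/3) dx, so v = -5*sin(2*x)/6: now -5*x*sin(2*x)/6 + ∫(5*sin(2*x)/6) dx.
Step 2. Evaluate the standard form: now -5*x*sin(2*x)/6 - 5*cos(2*x)/12.
Answer: -5*x*sin(2*x)/6 - 5*cos(2*x)/12.


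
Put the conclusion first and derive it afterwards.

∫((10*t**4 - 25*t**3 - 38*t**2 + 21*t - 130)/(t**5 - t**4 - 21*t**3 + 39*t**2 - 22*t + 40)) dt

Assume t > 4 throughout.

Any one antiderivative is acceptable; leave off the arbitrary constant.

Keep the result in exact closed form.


The answer is log(t - 4) + 4*log(t - 2) + 5*log(t + 5) - 2*atan(t).
Step 1. Decompose ∫((10*t**4 - 25*t**3 - 38*t**2 + 21*t - 130)/(t**5 - t**4 - 21*t**3 + 39*t**2 - 22*t + 40)) dt by partial fractions, (10*t**4 - 25*t**3 - 38*t**2 + 21*t - 130)/(t**5 - t**4 - 21*t**3 + 39*t**2 - 22*t + 40) = -2/(t**2 + 1) + 5/(t + 5) + 4/(t - 2) + 1/(t - 4): now ∫(1/(t - 4)) dt + ∫(4/(t - 2)) dt + ∫(5/(t + 5)) dt + ∫(-2/(t**2 + 1)) dt.
Step 2. Evaluate the standard form [assuming t > 2]: now 4*log(t - 2) + ∫(1/(t - 4)) dt + ∫(5/(t + 5)) dt + ∫(-2/(t**2 + 1)) dt.
Step 3. Evaluate the standard form [assuming t > -5]: now 4*log(t - 2) + 5*log(t + 5) + ∫(1/(t - 4)) dt + ∫(-2/(t**2 + 1)) dt.
Step 4. Evaluate the standard form [assuming t > 4]: now log(t - 4) + 4*log(t - 2) + 5*log(t + 5) + ∫(-2/(t**2 + 1)) dt.
Step 5. Evaluate the standard form: now log(t - 4) + 4*log(t - 2) + 5*log(t + 5) - 2*atan(t).
Answer: log(t - 4) + 4*log(t - 2) + 5*log(t + 5) - 2*atan(t).


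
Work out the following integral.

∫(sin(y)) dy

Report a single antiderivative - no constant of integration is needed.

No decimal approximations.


Answer: -cos(y).


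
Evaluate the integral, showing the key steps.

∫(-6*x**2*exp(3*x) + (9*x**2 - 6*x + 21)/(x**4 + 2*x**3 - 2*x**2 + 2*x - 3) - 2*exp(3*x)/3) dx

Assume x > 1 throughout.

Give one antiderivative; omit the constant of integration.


Step 1. Rewrite: now ∫(-6*x**2*exp(3*x)) dx + ∫((9*x**2 - 6*x + 21)/(x**4 + 2*x**3 - 2*x**2 + 2*x - 3)) dx + ∫(-2*exp(3*x)/3) dx.
Step 2. Integrate ∫(-6*x**2*exp(3*x)) dx by parts with u = x**2, dv = (-6*exp(3*x)) dx, so v = -2*exp(3*x): now -2*x**2*exp(3*x) + ∫(4*x*exp(3*x)) dx + ∫((9*x**2 - 6*x + 21)/(x**4 + 2*x**3 - 2*x**2 + 2*x - 3)) dx + ∫(-2*exp(3*x)/3) dx.
Step 3. Integrate ∫(4*x*exp(3*x)) dx by parts with u = x, dv = (4*exp(3*x)) dx, so v = 4*exp(3*x)/3: now -2*x**2*exp(3*x) + 4*x*exp(3*x)/3 + ∫((9*x**2 - 6*x + 21)/(x**4 + 2*x**3 - 2*x**2 + 2*x - 3)) dx + ∫(-4*exp(3*x)/3) dx + ∫(-2*exp(3*x)/3) dx.
Step 4. Evaluate the standard form: now -2*x**2*exp(3*x) + 4*x*exp(3*x)/3 - 4*exp(3*x)/9 + ∫((9*x**2 - 6*x + 21)/(x**4 + 2*x**3 - 2*x**2 + 2*x - 3)) dx + ∫(-2*exp(3*x)/3) dx.
Step 5. Decompose ∫((9*x**2 - 6*x + 21)/(x**4 + 2*x**3 - 2*x**2 + 2*x - 3)) dx by partial fractions, (9*x**2 - 6*x + 21)/(x**4 + 2*x**3 - 2*x**2 + 2*x - 3) = -3/(x**2 + 1) - 3/(x + 3) + 3/(x - 1): now -2*x**2*exp(3*x) + 4*x*exp(3*x)/3 - 4*exp(3*x)/9 + ∫(3/(x - 1)) dx + ∫(-3/(x + 3)) dx + ∫(-3/(x**2 + 1)) dx + ∫(-2*exp(3*x)/3) dx.
Step 6. Evaluate the standard form [assuming x > -3]: now -2*x**2*exp(3*x) + 4*x*exp(3*x)/3 - 4*exp(3*x)/9 - 3*log(x + 3) + ∫(3/(x - 1)) dx + ∫(-3/(x**2 + 1)) dx + ∫(-2*exp(3*x)/3) dx.
Step 7. Evaluate the standard form [assuming x > 1]: now -2*x**2*exp(3*x) + 4*x*exp(3*x)/3 - 4*exp(3*x)/9 + 3*log(x - 1) - 3*log(x + 3) + ∫(-3/(x**2 + 1)) dx + ∫(-2*exp(3*x)/3) dx.
Step 8. Evaluate the standard form: now -2*x**2*exp(3*x) + 4*x*exp(3*x)/3 - 4*exp(3*x)/9 + 3*log(x - 1) - 3*log(x + 3) - 3*atan(x) + ∫(-2*exp(3*x)/3) dx.
Step 9. Evaluate the standard form: now -2*x**2*exp(3*x) + 4*x*exp(3*x)/3 - 2*exp(3*x)/3 + 3*log(x - 1) - 3*log(x + 3) - 3*atan(x).
Answer: -2*x**2*exp(3*x) + 4*x*exp(3*x)/3 - 2*exp(3*x)/3 + 3*log(x - 1) - 3*log(x + 3) - 3*atan(x).


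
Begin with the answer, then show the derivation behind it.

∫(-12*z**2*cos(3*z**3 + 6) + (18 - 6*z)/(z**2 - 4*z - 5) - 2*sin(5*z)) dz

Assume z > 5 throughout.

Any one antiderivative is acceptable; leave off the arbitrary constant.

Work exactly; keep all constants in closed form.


The answer is -2*log(z - 5) - 4*log(z + 1) - 4*sin(3*z**3 + 6)/3 + 2*cos(5*z)/5.
Step 1. Rewrite: now ∫(-12*z**2*cos(3*z**3 + 6)) dz + ∫((18 - 6*z)/(z**2 - 4*z - 5)) dz + ∫(-2*sin(5*z)) dz.
Step 2. Substitute u = z**3 + 2, turning ∫(-12*z**2*cos(3*z**3 + 6)) dz into ∫(-4*cos(3*u)) du: now ∫((18 - 6*z)/(z**2 - 4*z - 5)) dz + ∫(-2*sin(5*z)) dz + ∫(-4*cos(3*u)) du.
Step 3. Evaluate the standard form: now -4*sin(3*u)/3 + ∫((18 - 6*z)/(z**2 - 4*z - 5)) dz + ∫(-2*sin(5*z)) dz.
Step 4. Substitute back u = z**3 + 2: now -4*sin(3*z**3 + 6)/3 + ∫((18 - 6*z)/(z**2 - 4*z - 5)) dz + ∫(-2*sin(5*z)) dz.
Step 5. Evaluate the standard form: now -4*sin(3*z**3 + 6)/3 + 2*cos(5*z)/5 + ∫((18 - 6*z)/(z**2 - 4*z - 5)) dz.
Step 6. Decompose ∫((18 - 6*z)/(z**2 - 4*z - 5)) dz by partial fractions, (18 - 6*z)/(z**2 - 4*z - 5) = -4/(z + 1) - 2/(z - 5): now -4*sin(3*z**3 + 6)/3 + 2*cos(5*z)/5 + ∫(-2/(z - 5)) dz + ∫(-4/(z + 1)) dz.
Step 7. Evaluate the standard form [assuming z > 5]: now -2*log(z - 5) - 4*sin(3*z**3 + 6)/3 + 2*cos(5*z)/5 + ∫(-4/(z + 1)) dz.
Step 8. Evaluate the standard form [assuming z > -1]: now -2*log(z - 5) - 4*log(z + 1) - 4*sin(3*z**3 + 6)/3 + 2*cos(5*z)/5.
Answer: -2*log(z - 5) - 4*log(z + 1) - 4*sin(3*z**3 + 6)/3 + 2*cos(5*z)/5.


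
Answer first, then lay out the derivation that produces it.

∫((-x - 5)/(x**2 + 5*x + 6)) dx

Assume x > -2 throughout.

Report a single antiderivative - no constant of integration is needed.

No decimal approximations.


The answer is -3*log(x + 2) + 2*log(x + 3).
Step 1. Decompose ∫((-x - 5)/(x**2 + 5*x + 6)) dx by partial fractions, (-x - 5)/(x**2 + 5*x + 6) = 2/(x + 3) - 3/(x + 2): now ∫(-3/(x + 2)) dx + ∫(2/(x + 3)) dx.
Step 2. Evaluate the standard form [assuming x > -3]: now 2*log(x + 3) + ∫(-3/(x + 2)) dx.
Step 3. Evaluate the standard form [assuming x > -2]: now -3*log(x + 2) + 2*log(x + 3).
Answer: -3*log(x + 2) + 2*log(x + 3).


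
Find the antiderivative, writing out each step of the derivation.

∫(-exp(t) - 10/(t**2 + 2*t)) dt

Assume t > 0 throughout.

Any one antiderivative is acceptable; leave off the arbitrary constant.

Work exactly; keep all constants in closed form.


Step 1. Rewrite: now ∫(-10/(t**2 + 2*t)) dt + ∫(-exp(t)) dt.
Step 2. Evaluate the standard form: now -exp(t) + ∫(-10/(t**2 + 2*t)) dt.
Step 3. Decompose ∫(-10/(t**2 + 2*t)) dt by partial fractions, -10/(t**2 + 2*t) = 5/(t + 2) - 5/t: now -exp(t) + ∫(-5/t) dt + ∫(5/(t + 2)) dt.
Step 4. Evaluate the standard form [assuming t > -2]: now -exp(t) + 5*log(t + 2) + ∫(-5/t) dt.
Step 5. Evaluate the standard form [assuming t > 0]: now -exp(t) - 5*log(t) + 5*log(t + 2).
Answer: -exp(t) - 5*log(t) + 5*log(t + 2).


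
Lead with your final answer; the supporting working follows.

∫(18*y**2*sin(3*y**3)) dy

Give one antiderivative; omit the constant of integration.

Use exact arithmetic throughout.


The answer is -2*cos(3*y**3).
Step 1. Substitute u = y**3, turning ∫(18*y**2*sin(3*y**3)) dy into ∫(6*sin(3*u)) du: now ∫(6*sin(3*u)) du.
Step 2. Evaluate the standard form: now -2*cos(3*u).
Step 3. Substitute back u = y**3: now -2*cos(3*y**3).
Answer: -2*cos(3*y**3).


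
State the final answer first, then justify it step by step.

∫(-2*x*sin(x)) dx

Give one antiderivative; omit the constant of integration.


The answer is 2*x*cos(x) - 2*sin(x).
Step 1. Integrate ∫(-2*x*sin(x)) dx by parts with u = x, dv = (-2*sin(x)) dx, so v = 2*cos(x): now 2*x*cos(x) + ∫(-2*cos(x)) dx.
Step 2. Evaluate the standard form: now 2*x*cos(x) - 2*sin(x).
Answer: 2*x*cos(x) - 2*sin(x).


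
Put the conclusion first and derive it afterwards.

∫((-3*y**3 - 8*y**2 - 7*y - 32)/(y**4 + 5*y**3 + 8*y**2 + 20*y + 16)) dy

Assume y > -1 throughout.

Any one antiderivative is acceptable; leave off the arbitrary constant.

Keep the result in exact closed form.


The answer is -2*log(y + 1) - log(y + 4) + atan(y/2)/2.
Step 1. Decompose ∫((-3*y**3 - 8*y**2 - 7*y - 32)/(y**4 + 5*y**3 + 8*y**2 + 20*y + 16)) dy by partial fractions, (-3*y**3 - 8*y**2 - 7*y - 32)/(y**4 + 5*y**3 + 8*y**2 + 20*y + 16) = 1/(y**2 + 4) - 1/(y + 4) - 2/(y + 1): now ∫(-2/(y + 1)) dy + ∫(-1/(y + 4)) dy + ∫(1/(y**2 + 4)) dy.
Step 2. Evaluate the standard form [assuming y > -4]: now -log(y + 4) + ∫(-2/(y + 1)) dy + ∫(1/(y**2 + 4)) dy.
Step 3. Evaluate the standard form [assuming y > -1]: now -2*log(y + 1) - log(y + 4) + ∫(1/(y**2 + 4)) dy.
Step 4. Evaluate the standard form: now -2*log(y + 1) - log(y + 4) + atan(y/2)/2.
Answer: -2*log(y + 1) - log(y + 4) + atan(y/2)/2.


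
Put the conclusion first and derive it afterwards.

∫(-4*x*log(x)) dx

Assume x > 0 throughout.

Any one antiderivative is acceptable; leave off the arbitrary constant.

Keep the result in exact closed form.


The answer is -2*x**2*log(x) + x**2.
Step 1. Integrate ∫(-4*x*log(x)) dx by parts with u = log(x), dv = (-4*x) dx, so v = -2*x**2 [assuming x > 0]: now -2*x**2*log(x) + ∫(2*x) dx.
Step 2. Evaluate the standard form: now -2*x**2*log(x) + x**2.
Answer: -2*x**2*log(x) + x**2.


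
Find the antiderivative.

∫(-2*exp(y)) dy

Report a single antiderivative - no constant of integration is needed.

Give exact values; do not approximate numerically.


Answer: -2*exp(y).


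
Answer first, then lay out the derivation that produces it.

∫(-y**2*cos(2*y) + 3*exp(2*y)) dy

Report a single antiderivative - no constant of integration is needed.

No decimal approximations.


The answer is -y**2*sin(2*y)/2 - y*cos(2*y)/2 + 3*exp(2*y)/2 + sin(2*y)/4.
Step 1. Rewrite: now ∫(-y**2*cos(2*y)) dy + ∫(3*exp(2*y)) dy.
Step 2. Evaluate the standard form: now 3*exp(2*y)/2 + ∫(-y**2*cos(2*y)) dy.
Step 3. Integrate ∫(-y**2*cos(2*y)) dy by parts with u = y**2, dv = (-cos(2*y)) dy, so v = -sin(2*y)/2: now -y**2*sin(2*y)/2 + 3*exp(2*y)/2 + ∫(y*sin(2*y)) dy.
Step 4. Integrate ∫(y*sin(2*y)) dy by parts with u = y, dv = (sin(2*y)) dy, so v = -cos(2*y)/2: now -y**2*sin(2*y)/2 - y*cos(2*y)/2 + 3*exp(2*y)/2 + ∫(cos(2*y)/2) dy.
Step 5. Evaluate the standard form: now -y**2*sin(2*y)/2 - y*cos(2*y)/2 + 3*exp(2*y)/2 + sin(2*y)/4.
Answer: -y**2*sin(2*y)/2 - y*cos(2*y)/2 + 3*exp(2*y)/2 + sin(2*y)/4.


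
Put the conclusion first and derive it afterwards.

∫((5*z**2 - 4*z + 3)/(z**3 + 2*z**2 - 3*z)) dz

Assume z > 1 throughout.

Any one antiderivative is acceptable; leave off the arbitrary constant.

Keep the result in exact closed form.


The answer is -log(z) + log(z - 1) + 5*log(z + 3).
Step 1. Decompose ∫((5*z**2 - 4*z + 3)/(z**3 + 2*z**2 - 3*z)) dz by partial fractions, (5*z**2 - 4*z + 3)/(z**3 + 2*z**2 - 3*z) = 5/(z + 3) + 1/(z - 1) - 1/z: now ∫(-1/z) dz + ∫(1/(z - 1)) dz + ∫(5/(z + 3)) dz.
Step 2. Evaluate the standard form [assuming z > -3]: now 5*log(z + 3) + ∫(-1/z) dz + ∫(1/(z - 1)) dz.
Step 3. Evaluate the standard form [assuming z > 1]: now log(z - 1) + 5*log(z + 3) + ∫(-1/z) dz.
Step 4. Evaluate the standard form [assuming z > 0]: now -log(z) + log(z - 1) + 5*log(z + 3).
Answer: -log(z) + log(z - 1) + 5*log(z + 3).


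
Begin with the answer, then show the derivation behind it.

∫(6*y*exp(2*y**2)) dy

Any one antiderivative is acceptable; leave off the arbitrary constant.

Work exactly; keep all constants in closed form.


The answer is 3*exp(2*y**2)/2.
Step 1. Substitute u = y**2, turning ∫(6*y*exp(2*y**2)) dy into ∫(3*exp(2*u)) du: now ∫(3*exp(2*u)) du.
Step 2. Evaluate the standard form: now 3*exp(2*u)/2.
Step 3. Substitute back u = y**2: now 3*exp(2*y**2)/2.
Answer: 3*exp(2*y**2)/2.


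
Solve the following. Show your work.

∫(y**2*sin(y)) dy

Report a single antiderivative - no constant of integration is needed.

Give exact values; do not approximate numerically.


Step 1. Integrate ∫(y**2*sin(y)) dy by parts with u = y**2, dv = (sin(y)) dy, so v = -cos(y): now -y**2*cos(y) + ∫(2*y*cos(y)) dy.
Step 2. Integrate ∫(2*y*cos(y)) dy by parts with u = y, dv = (2*cos(y)) dy, so v = 2*sin(y): now -y**2*cos(y) + 2*y*sin(y) + ∫(-2*sin(y)) dy.
Step 3. Evaluate the standard form: now -y**2*cos(y) + 2*y*sin(y) + 2*cos(y).
Answer: -y**2*cos(y) + 2*y*sin(y) + 2*cos(y).


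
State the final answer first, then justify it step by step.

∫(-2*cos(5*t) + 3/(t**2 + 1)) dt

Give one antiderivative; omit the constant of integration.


The answer is -2*sin(5*t)/5 + 3*atan(t).
Step 1. Rewrite: now ∫(3/(t**2 + 1)) dt + ∫(-2*cos(5*t)) dt.
Step 2. Evaluate the standard form: now -2*sin(5*t)/5 + ∫(3/(t**2 + 1)) dt.
Step 3. Evaluate the standard form: now -2*sin(5*t)/5 + 3*atan(t).
Answer: -2*sin(5*t)/5 + 3*atan(t).


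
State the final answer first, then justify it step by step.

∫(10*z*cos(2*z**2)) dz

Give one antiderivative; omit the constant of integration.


The answer is 5*sin(2*z**2)/2.
Step 1. Substitute u = z**2, turning ∫(10*z*cos(2*z**2)) dz into ∫(5*cos(2*u)) du: now ∫(5*cos(2*u)) du.
Step 2. Evaluate the standard form: now 5*sin(2*u)/2.
Step 3. Substitute back u = z**2: now 5*sin(2*z**2)/2.
Answer: 5*sin(2*z**2)/2.


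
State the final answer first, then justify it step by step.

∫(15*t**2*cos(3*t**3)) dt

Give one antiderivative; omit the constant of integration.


The answer is 5*sin(3*t**3)/3.
Step 1. Substitute u = t**3, turning ∫(15*t**2*cos(3*t**3)) dt into ∫(5*cos(3*u)) du: now ∫(5*cos(3*u)) du.
Step 2. Evaluate the standard form: now 5*sin(3*u)/3.
Step 3. Substitute back u = t**3: now 5*sin(3*t**3)/3.
Answer: 5*sin(3*t**3)/3.


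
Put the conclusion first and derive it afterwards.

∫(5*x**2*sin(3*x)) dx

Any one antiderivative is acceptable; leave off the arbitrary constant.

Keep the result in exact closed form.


The answer is -5*x**2*cos(3*x)/3 + 10*x*sin(3*x)/9 + 10*cos(3*x)/27.
Step 1. Integrate ∫(5*x**2*sin(3*x)) dx by parts with u = x**2, dv = (5*sin(3*x)) dx, so v = -5*cos(3*x)/3: now -5*x**2*cos(3*x)/3 + ∫(10*x*cos(3*x)/3) dx.
Step 2. Integrate ∫(10*x*cos(3*x)/3) dx by parts with u = x, dv = (10*cos(3*x)/3) dx, so v = 10*sin(3*x)/9: now -5*x**2*cos(3*x)/3 + 10*x*sin(3*x)/9 + ∫(-10*sin(3*x)/9) dx.
Step 3. Evaluate the standard form: now -5*x**2*cos(3*x)/3 + 10*x*sin(3*x)/9 + 10*cos(3*x)/27.
Answer: -5*x**2*cos(3*x)/3 + 10*x*sin(3*x)/9 + 10*cos(3*x)/27.


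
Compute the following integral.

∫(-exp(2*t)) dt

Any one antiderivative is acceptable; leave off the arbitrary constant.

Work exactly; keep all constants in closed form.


Answer: -exp(2*t)/2.


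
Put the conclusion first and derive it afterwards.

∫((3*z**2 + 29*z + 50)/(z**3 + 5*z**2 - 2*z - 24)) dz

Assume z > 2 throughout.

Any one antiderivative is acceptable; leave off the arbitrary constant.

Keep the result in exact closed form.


The answer is 4*log(z - 2) + 2*log(z + 3) - 3*log(z + 4).
Step 1. Decompose ∫((3*z**2 + 29*z + 50)/(z**3 + 5*z**2 - 2*z - 24)) dz by partial fractions, (3*z**2 + 29*z + 50)/(z**3 + 5*z**2 - 2*z - 24) = -3/(z + 4) + 2/(z + 3) + 4/(z - 2): now ∫(4/(z - 2)) dz + ∫(2/(z + 3)) dz + ∫(-3/(z + 4)) dz.
Step 2. Evaluate the standard form [assuming z > 2]: now 4*log(z - 2) + ∫(2/(z + 3)) dz + ∫(-3/(z + 4)) dz.
Step 3. Evaluate the standard form [assuming z > -3]: now 4*log(z - 2) + 2*log(z + 3) + ∫(-3/(z + 4)) dz.
Step 4. Evaluate the standard form [assuming z > -4]: now 4*log(z - 2) + 2*log(z + 3) - 3*log(z + 4).
Answer: 4*log(z - 2) + 2*log(z + 3) - 3*log(z + 4).


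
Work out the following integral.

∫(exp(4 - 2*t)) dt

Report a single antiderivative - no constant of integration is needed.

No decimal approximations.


Answer: -exp(4 - 2*t)/2.


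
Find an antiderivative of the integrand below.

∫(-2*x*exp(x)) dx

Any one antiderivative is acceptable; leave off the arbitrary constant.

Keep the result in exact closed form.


Answer: -2*x*exp(x) + 2*exp(x).


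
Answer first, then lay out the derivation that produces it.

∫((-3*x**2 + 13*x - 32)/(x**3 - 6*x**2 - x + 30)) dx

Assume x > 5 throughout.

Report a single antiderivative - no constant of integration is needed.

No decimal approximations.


The answer is -3*log(x - 5) + 2*log(x - 3) - 2*log(x + 2).
Step 1. Decompose ∫((-3*x**2 + 13*x - 32)/(x**3 - 6*x**2 - x + 30)) dx by partial fractions, (-3*x**2 + 13*x - 32)/(x**3 - 6*x**2 - x + 30) = -2/(x + 2) + 2/(x - 3) - 3/(x - 5): now ∫(-3/(x - 5)) dx + ∫(2/(x - 3)) dx + ∫(-2/(x + 2)) dx.
Step 2. Evaluate the standard form [assuming x > 3]: now 2*log(x - 3) + ∫(-3/(x - 5)) dx + ∫(-2/(x + 2)) dx.
Step 3. Evaluate the standard form [assuming x > -2]: now 2*log(x - 3) - 2*log(x + 2) + ∫(-3/(x - 5)) dx.
Step 4. Evaluate the standard form [assuming x > 5]: now -3*log(x - 5) + 2*log(x - 3) - 2*log(x + 2).
Answer: -3*log(x - 5) + 2*log(x - 3) - 2*log(x + 2).


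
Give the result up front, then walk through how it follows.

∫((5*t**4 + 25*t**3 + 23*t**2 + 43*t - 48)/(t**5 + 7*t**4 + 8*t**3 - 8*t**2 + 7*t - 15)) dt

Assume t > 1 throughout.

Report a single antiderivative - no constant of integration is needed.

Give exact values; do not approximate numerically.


The answer is log(t - 1) + 3*log(t + 3) + log(t + 5) + 3*atan(t).
Step 1. Decompose ∫((5*t**4 + 25*t**3 + 23*t**2 + 43*t - 48)/(t**5 + 7*t**4 + 8*t**3 - 8*t**2 + 7*t - 15)) dt by partial fractions, (5*t**4 + 25*t**3 + 23*t**2 + 43*t - 48)/(t**5 + 7*t**4 + 8*t**3 - 8*t**2 + 7*t - 15) = 3/(t**2 + 1) + 1/(t + 5) + 3/(t + 3) + 1/(t - 1): now ∫(1/(t - 1)) dt + ∫(3/(t + 3)) dt + ∫(1/(t + 5)) dt + ∫(3/(t**2 + 1)) dt.
Step 2. Evaluate the standard form [assuming t > -3]: now 3*log(t + 3) + ∫(1/(t - 1)) dt + ∫(1/(t + 5)) dt + ∫(3/(t**2 + 1)) dt.
Step 3. Evaluate the standard form [assuming t > 1]: now log(t - 1) + 3*log(t + 3) + ∫(1/(t + 5)) dt + ∫(3/(t**2 + 1)) dt.
Step 4. Evaluate the standard form [assuming t > -5]: now log(t - 1) + 3*log(t + 3) + log(t + 5) + ∫(3/(t**2 + 1)) dt.
Step 5. Evaluate the standard form: now log(t - 1) + 3*log(t + 3) + log(t + 5) + 3*atan(t).
Answer: log(t - 1) + 3*log(t + 3) + log(t + 5) + 3*atan(t).


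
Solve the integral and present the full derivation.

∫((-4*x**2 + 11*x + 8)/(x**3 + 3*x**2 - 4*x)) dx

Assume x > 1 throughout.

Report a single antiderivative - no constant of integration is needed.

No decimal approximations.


Step 1. Decompose ∫((-4*x**2 + 11*x + 8)/(x**3 + 3*x**2 - 4*x)) dx by partial fractions, (-4*x**2 + 11*x + 8)/(x**3 + 3*x**2 - 4*x) = -5/(x + 4) + 3/(x - 1) - 2/x: now ∫(-2/x) dx + ∫(3/(x - 1)) dx + ∫(-5/(x + 4)) dx.
Step 2. Evaluate the standard form [assuming x > -4]: now -5*log(x + 4) + ∫(-2/x) dx + ∫(3/(x - 1)) dx.
Step 3. Evaluate the standard form [assuming x > 1]: now 3*log(x - 1) - 5*log(x + 4) + ∫(-2/x) dx.
Step 4. Evaluate the standard form [assuming x > 0]: now -2*log(x) + 3*log(x - 1) - 5*log(x + 4).
Answer: -2*log(x) + 3*log(x - 1) - 5*log(x + 4).


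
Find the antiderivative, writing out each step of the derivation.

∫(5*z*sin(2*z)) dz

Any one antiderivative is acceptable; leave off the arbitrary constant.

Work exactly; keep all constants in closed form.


Step 1. Integrate ∫(5*z*sin(2*z)) dz by parts with u = z, dv = (5*sin(2*z)) dz, so v = -5*cos(2*z)/2: now -5*z*cos(2*z)/2 + ∫(5*cos(2*z)/2) dz.
Step 2. Evaluate the standard form: now -5*z*cos(2*z)/2 + 5*sin(2*z)/4.
Answer: -5*z*cos(2*z)/2 + 5*sin(2*z)/4.


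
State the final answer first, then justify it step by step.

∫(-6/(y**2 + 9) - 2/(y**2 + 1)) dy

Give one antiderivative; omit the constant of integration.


The answer is -2*atan(y/3) - 2*atan(y).
Step 1. Rewrite: now ∫(-2/(y**2 + 1)) dy + ∫(-6/(y**2 + 9)) dy.
Step 2. Evaluate the standard form: now -2*atan(y/3) + ∫(-2/(y**2 + 1)) dy.
Step 3. Evaluate the standard form: now -2*atan(y/3) - 2*atan(y).
Answer: -2*atan(y/3) - 2*atan(y).


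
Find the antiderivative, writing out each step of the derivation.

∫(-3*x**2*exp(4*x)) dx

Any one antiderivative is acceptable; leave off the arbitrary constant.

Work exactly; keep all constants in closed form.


Step 1. Integrate ∫(-3*x**2*exp(4*x)) dx by parts with u = x**2, dv = (-3*exp(4*x)) dx, so v = -3*exp(4*x)/4: now -3*x**2*exp(4*x)/4 + ∫(3*x*exp(4*x)/2) dx.
Step 2. Integrate ∫(3*x*exp(4*x)/2) dx by parts with u = x, dv = (3*exp(4*x)/2) dx, so v = 3*exp(4*x)/8: now -3*x**2*exp(4*x)/4 + 3*x*exp(4*x)/8 + ∫(-3*exp(4*x)/8) dx.
Step 3. Evaluate the standard form: now -3*x**2*exp(4*x)/4 + 3*x*exp(4*x)/8 - 3*exp(4*x)/32.
Answer: -3*x**2*exp(4*x)/4 + 3*x*exp(4*x)/8 - 3*exp(4*x)/32.


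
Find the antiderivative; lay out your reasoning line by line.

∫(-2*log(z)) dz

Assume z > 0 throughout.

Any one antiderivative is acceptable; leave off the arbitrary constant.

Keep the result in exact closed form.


Step 1. Integrate ∫(-2*log(z)) dz by parts with u = log(z), dv = (-2) dz, so v = -2*z [assuming z > 0]: now -2*z*log(z) + ∫(2) dz.
Step 2. Evaluate the standard form: now -2*z*log(z) + 2*z.
Answer: -2*z*log(z) + 2*z.


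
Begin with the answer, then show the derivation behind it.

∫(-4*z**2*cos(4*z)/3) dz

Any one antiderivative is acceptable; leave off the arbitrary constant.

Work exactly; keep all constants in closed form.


The answer is -z**2*sin(4*z)/3 - z*cos(4*z)/6 + sin(4*z)/24.
Step 1. Integrate ∫(-4*z**2*cos(4*z)/3) dz by parts with u = z**2, dv = (-4*cos(4*z)/3) dz, so v = -sin(4*z)/3: now -z**2*sin(4*z)/3 + ∫(2*z*sin(4*z)/3) dz.
Step 2. Integrate ∫(2*z*sin(4*z)/3) dz by parts with u = z, dv = (2*sin(4*z)/3) dz, so v = -cos(4*z)/6: now -z**2*sin(4*z)/3 - z*cos(4*z)/6 + ∫(cos(4*z)/6) dz.
Step 3. Evaluate the standard form: now -z**2*sin(4*z)/3 - z*cos(4*z)/6 + sin(4*z)/24.
Answer: -z**2*sin(4*z)/3 - z*cos(4*z)/6 + sin(4*z)/24.


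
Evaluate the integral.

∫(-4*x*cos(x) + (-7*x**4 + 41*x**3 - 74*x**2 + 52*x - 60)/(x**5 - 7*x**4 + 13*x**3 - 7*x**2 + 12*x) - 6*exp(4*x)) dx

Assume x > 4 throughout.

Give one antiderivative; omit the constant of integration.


Answer: -4*x*sin(x) - 3*exp(4*x)/2 - 5*log(x) - 3*log(x - 4) + log(x - 3) - 4*cos(x) + atan(x).


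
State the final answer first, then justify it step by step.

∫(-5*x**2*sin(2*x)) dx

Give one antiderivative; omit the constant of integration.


The answer is 5*x**2*cos(2*x)/2 - 5*x*sin(2*x)/2 - 5*cos(2*x)/4.
Step 1. Integrate ∫(-5*x**2*sin(2*x)) dx by parts with u = x**2, dv = (-5*sin(2*x)) dx, so v = 5*cos(2*x)/2: now 5*x**2*cos(2*x)/2 + ∫(-5*x*cos(2*x)) dx.
Step 2. Integrate ∫(-5*x*cos(2*x)) dx by parts with u = x, dv = (-5*cos(2*x)) dx, so v = -5*sin(2*x)/2: now 5*x**2*cos(2*x)/2 - 5*x*sin(2*x)/2 + ∫(5*sin(2*x)/2) dx.
Step 3. Evaluate the standard form: now 5*x**2*cos(2*x)/2 - 5*x*sin(2*x)/2 - 5*cos(2*x)/4.
Answer: 5*x**2*cos(2*x)/2 - 5*x*sin(2*x)/2 - 5*cos(2*x)/4.


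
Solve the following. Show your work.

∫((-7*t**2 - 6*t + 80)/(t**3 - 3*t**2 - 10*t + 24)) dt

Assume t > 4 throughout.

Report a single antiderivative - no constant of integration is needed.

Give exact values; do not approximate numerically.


Step 1. Decompose ∫((-7*t**2 - 6*t + 80)/(t**3 - 3*t**2 - 10*t + 24)) dt by partial fractions, (-7*t**2 - 6*t + 80)/(t**3 - 3*t**2 - 10*t + 24) = 1/(t + 3) - 4/(t - 2) - 4/(t - 4): now ∫(-4/(t - 4)) dt + ∫(-4/(t - 2)) dt + ∫(1/(t + 3)) dt.
Step 2. Evaluate the standard form [assuming t > -3]: now log(t + 3) + ∫(-4/(t - 4)) dt + ∫(-4/(t - 2)) dt.
Step 3. Evaluate the standard form [assuming t > 2]: now -4*log(t - 2) + log(t + 3) + ∫(-4/(t - 4)) dt.
Step 4. Evaluate the standard form [assuming t > 4]: now -4*log(t - 4) - 4*log(t - 2) + log(t + 3).
Answer: -4*log(t - 4) - 4*log(t - 2) + log(t + 3).


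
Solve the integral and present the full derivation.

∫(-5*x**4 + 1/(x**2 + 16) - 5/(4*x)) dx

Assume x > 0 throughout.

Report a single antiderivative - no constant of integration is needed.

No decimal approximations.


Step 1. Rewrite: now ∫(-5/(4*x)) dx + ∫(-5*x**4) dx + ∫(1/(x**2 + 16)) dx.
Step 2. Evaluate the standard form: now atan(x/4)/4 + ∫(-5/(4*x)) dx + ∫(-5*x**4) dx.
Step 3. Evaluate the standard form: now -x**5 + atan(x/4)/4 + ∫(-5/(4*x)) dx.
Step 4. Evaluate the standard form [assuming x > 0]: now -x**5 - 5*log(x)/4 + atan(x/4)/4.
Answer: -x**5 - 5*log(x)/4 + atan(x/4)/4.


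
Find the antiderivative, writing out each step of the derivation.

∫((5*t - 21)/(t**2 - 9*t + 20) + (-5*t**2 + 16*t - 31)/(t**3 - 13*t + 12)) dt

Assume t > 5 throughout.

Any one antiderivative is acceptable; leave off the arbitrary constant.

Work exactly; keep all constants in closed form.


Step 1. Rewrite: now ∫((5*t - 21)/(t**2 - 9*t + 20)) dt + ∫((-5*t**2 + 16*t - 31)/(t**3 - 13*t + 12)) dt.
Step 2. Decompose ∫((-5*t**2 + 16*t - 31)/(t**3 - 13*t + 12)) dt by partial fractions, (-5*t**2 + 16*t - 31)/(t**3 - 13*t + 12) = -5/(t + 4) + 2/(t - 1) - 2/(t - 3): now ∫((5*t - 21)/(t**2 - 9*t + 20)) dt + ∫(-2/(t - 3)) dt + ∫(2/(t - 1)) dt + ∫(-5/(t + 4)) dt.
Step 3. Evaluate the standard form [assuming t > 1]: now 2*log(t - 1) + ∫((5*t - 21)/(t**2 - 9*t + 20)) dt + ∫(-2/(t - 3)) dt + ∫(-5/(t + 4)) dt.
Step 4. Evaluate the standard form [assuming t > 3]: now -2*log(t - 3) + 2*log(t - 1) + ∫((5*t - 21)/(t**2 - 9*t + 20)) dt + ∫(-5/(t + 4)) dt.
Step 5. Evaluate the standard form [assuming t > -4]: now -2*log(t - 3) + 2*log(t - 1) - 5*log(t + 4) + ∫((5*t - 21)/(t**2 - 9*t + 20)) dt.
Step 6. Decompose ∫((5*t - 21)/(t**2 - 9*t + 20)) dt by partial fractions, (5*t - 21)/(t**2 - 9*t + 20) = 1/(t - 4) + 4/(t - 5): now -2*log(t - 3) + 2*log(t - 1) - 5*log(t + 4) + ∫(4/(t - 5)) dt + ∫(1/(t - 4)) dt.
Step 7. Evaluate the standard form [assuming t > 4]: now log(t - 4) - 2*log(t - 3) + 2*log(t - 1) - 5*log(t + 4) + ∫(4/(t - 5)) dt.
Step 8. Evaluate the standard form [assuming t > 5]: now 4*log(t - 5) + log(t - 4) - 2*log(t - 3) + 2*log(t - 1) - 5*log(t + 4).
Answer: 4*log(t - 5) + log(t - 4) - 2*log(t - 3) + 2*log(t - 1) - 5*log(t + 4).


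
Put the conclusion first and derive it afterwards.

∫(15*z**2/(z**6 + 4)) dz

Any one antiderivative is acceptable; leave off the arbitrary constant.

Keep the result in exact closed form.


The answer is 5*atan(z**3/2)/2.
Step 1. Substitute u = z**3, turning ∫(15*z**2/(z**6 + 4)) dz into ∫(5/(u**2 + 4)) du: now ∫(5/(u**2 + 4)) du.
Step 2. Evaluate the standard form: now 5*atan(u/2)/2.
Step 3. Substitute back u = z**3: now 5*atan(z**3/2)/2.
Answer: 5*atan(z**3/2)/2.


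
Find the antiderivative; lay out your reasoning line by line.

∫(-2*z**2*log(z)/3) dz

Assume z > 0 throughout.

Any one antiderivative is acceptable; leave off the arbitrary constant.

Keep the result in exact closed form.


Step 1. Integrate ∫(-2*z**2*log(z)/3) dz by parts with u = log(z), dv = (-2*z**2/3) dz, so v = -2*z**3/9 [assuming z > 0]: now -2*z**3*log(z)/9 + ∫(2*z**2/9) dz.
Step 2. Evaluate the standard form: now -2*z**3*log(z)/9 + 2*z**3/27.
Answer: -2*z**3*log(z)/9 + 2*z**3/27.


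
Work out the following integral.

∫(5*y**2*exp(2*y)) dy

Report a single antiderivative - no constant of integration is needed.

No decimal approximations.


Answer: 5*y**2*exp(2*y)/2 - 5*y*exp(2*y)/2 + 5*exp(2*y)/4.


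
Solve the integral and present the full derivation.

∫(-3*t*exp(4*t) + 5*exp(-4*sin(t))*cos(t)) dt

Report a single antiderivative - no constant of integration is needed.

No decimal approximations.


Step 1. Rewrite: now ∫(-3*t*exp(4*t)) dt + ∫(5*exp(-4*sin(t))*cos(t)) dt.
Step 2. Integrate ∫(-3*t*exp(4*t)) dt by parts with u = t, dv = (-3*exp(4*t)) dt, so v = -3*exp(4*t)/4: now -3*t*exp(4*t)/4 + ∫(5*exp(-4*sin(t))*cos(t)) dt + ∫(3*exp(4*t)/4) dt.
Step 3. Evaluate the standard form: now -3*t*exp(4*t)/4 + 3*exp(4*t)/16 + ∫(5*exp(-4*sin(t))*cos(t)) dt.
Step 4. Substitute u = sin(t), turning ∫(5*exp(-4*sin(t))*cos(t)) dt into ∫(5*exp(-4*u)) du: now -3*t*exp(4*t)/4 + 3*exp(4*t)/16 + ∫(5*exp(-4*u)) du.
Step 5. Evaluate the standard form: now -3*t*exp(4*t)/4 + 3*exp(4*t)/16 - 5*exp(-4*u)/4.
Step 6. Substitute back u = sin(t): now -3*t*exp(4*t)/4 + 3*exp(4*t)/16 - 5*exp(-4*sin(t))/4.
Answer: -3*t*exp(4*t)/4 + 3*exp(4*t)/16 - 5*exp(-4*sin(t))/4.


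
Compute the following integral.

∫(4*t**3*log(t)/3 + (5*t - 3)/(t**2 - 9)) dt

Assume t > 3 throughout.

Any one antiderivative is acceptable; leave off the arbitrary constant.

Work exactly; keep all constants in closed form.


Answer: t**4*log(t)/3 - t**4/12 + 2*log(t - 3) + 3*log(t + 3).


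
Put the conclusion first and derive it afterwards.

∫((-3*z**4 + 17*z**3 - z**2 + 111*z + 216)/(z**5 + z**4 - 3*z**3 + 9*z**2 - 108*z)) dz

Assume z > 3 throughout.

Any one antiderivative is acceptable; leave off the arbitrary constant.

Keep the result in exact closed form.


The answer is -2*log(z) + 2*log(z - 3) - 3*log(z + 4) + 2*atan(z/3)/3.
Step 1. Decompose ∫((-3*z**4 + 17*z**3 - z**2 + 111*z + 216)/(z**5 + z**4 - 3*z**3 + 9*z**2 - 108*z)) dz by partial fractions, (-3*z**4 + 17*z**3 - z**2 + 111*z + 216)/(z**5 + z**4 - 3*z**3 + 9*z**2 - 108*z) = 2/(z**2 + 9) - 3/(z + 4) + 2/(z - 3) - 2/z: now ∫(-2/z) dz + ∫(2/(z - 3)) dz + ∫(-3/(z + 4)) dz + ∫(2/(z**2 + 9)) dz.
Step 2. Evaluate the standard form [assuming z > -4]: now -3*log(z + 4) + ∫(-2/z) dz + ∫(2/(z - 3)) dz + ∫(2/(z**2 + 9)) dz.
Step 3. Evaluate the standard form [assuming z > 3]: now 2*log(z - 3) - 3*log(z + 4) + ∫(-2/z) dz + ∫(2/(z**2 + 9)) dz.
Step 4. Evaluate the standard form [assuming z > 0]: now -2*log(z) + 2*log(z - 3) - 3*log(z + 4) + ∫(2/(z**2 + 9)) dz.
Step 5. Evaluate the standard form: now -2*log(z) + 2*log(z - 3) - 3*log(z + 4) + 2*atan(z/3)/3.
Answer: -2*log(z) + 2*log(z - 3) - 3*log(z + 4) + 2*atan(z/3)/3.


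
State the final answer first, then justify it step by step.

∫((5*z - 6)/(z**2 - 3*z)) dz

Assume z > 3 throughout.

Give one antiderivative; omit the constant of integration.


The answer is 2*log(z) + 3*log(z - 3).
Step 1. Decompose ∫((5*z - 6)/(z**2 - 3*z)) dz by partial fractions, (5*z - 6)/(z**2 - 3*z) = 3/(z - 3) + 2/z: now ∫(2/z) dz + ∫(3/(z - 3)) dz.
Step 2. Evaluate the standard form [assuming z > 3]: now 3*log(z - 3) + ∫(2/z) dz.
Step 3. Evaluate the standard form [assuming z > 0]: now 2*log(z) + 3*log(z - 3).
Answer: 2*log(z) + 3*log(z - 3).


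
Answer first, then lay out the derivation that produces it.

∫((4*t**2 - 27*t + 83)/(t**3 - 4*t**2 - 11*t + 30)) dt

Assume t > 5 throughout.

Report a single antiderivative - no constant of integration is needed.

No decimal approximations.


The answer is 2*log(t - 5) - 3*log(t - 2) + 5*log(t + 3).
Step 1. Decompose ∫((4*t**2 - 27*t + 83)/(t**3 - 4*t**2 - 11*t + 30)) dt by partial fractions, (4*t**2 - 27*t + 83)/(t**3 - 4*t**2 - 11*t + 30) = 5/(t + 3) - 3/(t - 2) + 2/(t - 5): now ∫(2/(t - 5)) dt + ∫(-3/(t - 2)) dt + ∫(5/(t + 3)) dt.
Step 2. Evaluate the standard form [assuming t > 5]: now 2*log(t - 5) + ∫(-3/(t - 2)) dt + ∫(5/(t + 3)) dt.
Step 3. Evaluate the standard form [assuming t > 2]: now 2*log(t - 5) - 3*log(t - 2) + ∫(5/(t + 3)) dt.
Step 4. Evaluate the standard form [assuming t > -3]: now 2*log(t - 5) - 3*log(t - 2) + 5*log(t + 3).
Answer: 2*log(t - 5) - 3*log(t - 2) + 5*log(t + 3).


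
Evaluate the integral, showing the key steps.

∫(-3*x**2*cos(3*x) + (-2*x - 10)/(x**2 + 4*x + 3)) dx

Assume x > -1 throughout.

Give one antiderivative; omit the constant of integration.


Step 1. Rewrite: now ∫(-3*x**2*cos(3*x)) dx + ∫((-2*x - 10)/(x**2 + 4*x + 3)) dx.
Step 2. Decompose ∫((-2*x - 10)/(x**2 + 4*x + 3)) dx by partial fractions, (-2*x - 10)/(x**2 + 4*x + 3) = 2/(x + 3) - 4/(x + 1): now ∫(-3*x**2*cos(3*x)) dx + ∫(-4/(x + 1)) dx + ∫(2/(x + 3)) dx.
Step 3. Evaluate the standard form [assuming x > -1]: now -4*log(x + 1) + ∫(-3*x**2*cos(3*x)) dx + ∫(2/(x + 3)) dx.
Step 4. Evaluate the standard form [assuming x > -3]: now -4*log(x + 1) + 2*log(x + 3) + ∫(-3*x**2*cos(3*x)) dx.
Step 5. Integrate ∫(-3*x**2*cos(3*x)) dx by parts with u = x**2, dv = (-3*cos(3*x)) dx, so v = -sin(3*x): now -x**2*sin(3*x) - 4*log(x + 1) + 2*log(x + 3) + ∫(2*x*sin(3*x)) dx.
Step 6. Integrate ∫(2*x*sin(3*x)) dx by parts with u = x, dv = (2*sin(3*x)) dx, so v = -2*cos(3*x)/3: now -x**2*sin(3*x) - 2*x*cos(3*x)/3 - 4*log(x + 1) + 2*log(x + 3) + ∫(2*cos(3*x)/3) dx.
Step 7. Evaluate the standard form: now -x**2*sin(3*x) - 2*x*cos(3*x)/3 - 4*log(x + 1) + 2*log(x + 3) + 2*sin(3*x)/9.
Answer: -x**2*sin(3*x) - 2*x*cos(3*x)/3 - 4*log(x + 1) + 2*log(x + 3) + 2*sin(3*x)/9.


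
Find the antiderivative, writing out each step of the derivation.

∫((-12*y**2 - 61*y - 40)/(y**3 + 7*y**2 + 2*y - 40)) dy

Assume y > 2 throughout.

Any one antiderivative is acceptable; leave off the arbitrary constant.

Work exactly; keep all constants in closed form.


Step 1. Decompose ∫((-12*y**2 - 61*y - 40)/(y**3 + 7*y**2 + 2*y - 40)) dy by partial fractions, (-12*y**2 - 61*y - 40)/(y**3 + 7*y**2 + 2*y - 40) = -5/(y + 5) - 2/(y + 4) - 5/(y - 2): now ∫(-5/(y - 2)) dy + ∫(-2/(y + 4)) dy + ∫(-5/(y + 5)) dy.
Step 2. Evaluate the standard form [assuming y > -4]: now -2*log(y + 4) + ∫(-5/(y - 2)) dy + ∫(-5/(y + 5)) dy.
Step 3. Evaluate the standard form [assuming y > 2]: now -5*log(y - 2) - 2*log(y + 4) + ∫(-5/(y + 5)) dy.
Step 4. Evaluate the standard form [assuming y > -5]: now -5*log(y - 2) - 2*log(y + 4) - 5*log(y + 5).
Answer: -5*log(y - 2) - 2*log(y + 4) - 5*log(y + 5).


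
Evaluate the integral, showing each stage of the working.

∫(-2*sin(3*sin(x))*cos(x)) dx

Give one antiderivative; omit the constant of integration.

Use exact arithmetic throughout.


Step 1. Substitute u = sin(x), turning ∫(-2*sin(3*sin(x))*cos(x)) dx into ∫(-2*sin(3*u)) du: now ∫(-2*sin(3*u)) du.
Step 2. Evaluate the standard form: now 2*cos(3*u)/3.
Step 3. Substitute back u = sin(x): now 2*cos(3*sin(x))/3.
Answer: 2*cos(3*sin(x))/3.


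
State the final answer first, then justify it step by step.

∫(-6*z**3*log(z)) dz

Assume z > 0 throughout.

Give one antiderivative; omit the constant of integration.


The answer is -3*z**4*log(z)/2 + 3*z**4/8.
Step 1. Integrate ∫(-6*z**3*log(z)) dz by parts with u = log(z), dv = (-6*z**3) dz, so v = -3*z**4/2 [assuming z > 0]: now -3*z**4*log(z)/2 + ∫(3*z**3/2) dz.
Step 2. Evaluate the standard form: now -3*z**4*log(z)/2 + 3*z**4/8.
Answer: -3*z**4*log(z)/2 + 3*z**4/8.


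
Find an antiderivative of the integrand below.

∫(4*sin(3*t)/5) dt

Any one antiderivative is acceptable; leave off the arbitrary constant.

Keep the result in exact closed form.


Answer: -4*cos(3*t)/15.


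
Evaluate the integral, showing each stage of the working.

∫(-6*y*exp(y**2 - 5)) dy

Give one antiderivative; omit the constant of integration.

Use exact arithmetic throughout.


Step 1. Substitute u = y**2 - 5, turning ∫(-6*y*exp(y**2 - 5)) dy into ∫(-3*exp(u)) du: now ∫(-3*exp(u)) du.
Step 2. Evaluate the standard form: now -3*exp(u).
Step 3. Substitute back u = y**2 - 5: now -3*exp(y**2 - 5).
Answer: -3*exp(y**2 - 5).


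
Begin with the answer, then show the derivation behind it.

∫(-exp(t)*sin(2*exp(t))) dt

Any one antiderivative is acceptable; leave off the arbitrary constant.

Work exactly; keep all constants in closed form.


The answer is cos(2*exp(t))/2.
Step 1. Substitute u = exp(t), turning ∫(-exp(t)*sin(2*exp(t))) dt into ∫(-sin(2*u)) du: now ∫(-sin(2*u)) du.
Step 2. Evaluate the standard form: now cos(2*u)/2.
Step 3. Substitute back u = exp(t): now cos(2*exp(t))/2.
Answer: cos(2*exp(t))/2.


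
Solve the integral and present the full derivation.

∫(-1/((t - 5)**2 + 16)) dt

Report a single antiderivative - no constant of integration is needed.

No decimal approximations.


Step 1. Substitute u = t - 5, turning ∫(-1/((t - 5)**2 + 16)) dt into ∫(-1/(u**2 + 16)) du: now ∫(-1/(u**2 + 16)) du.
Step 2. Evaluate the standard form: now -atan(u/4)/4.
Step 3. Substitute back u = t - 5: now -atan(t/4 - 5/4)/4.
Answer: -atan(t/4 - 5/4)/4.


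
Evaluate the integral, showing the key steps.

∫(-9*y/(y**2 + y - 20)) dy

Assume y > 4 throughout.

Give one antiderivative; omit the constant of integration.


Step 1. Decompose ∫(-9*y/(y**2 + y - 20)) dy by partial fractions, -9*y/(y**2 + y - 20) = -5/(y + 5) - 4/(y - 4): now ∫(-4/(y - 4)) dy + ∫(-5/(y + 5)) dy.
Step 2. Evaluate the standard form [assuming y > -5]: now -5*log(y + 5) + ∫(-4/(y - 4)) dy.
Step 3. Evaluate the standard form [assuming y > 4]: now -4*log(y - 4) - 5*log(y + 5).
Answer: -4*log(y - 4) - 5*log(y + 5).


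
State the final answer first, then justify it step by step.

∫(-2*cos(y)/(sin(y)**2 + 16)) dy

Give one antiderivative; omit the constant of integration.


The answer is -atan(sin(y)/4)/2.
Step 1. Substitute u = sin(y), turning ∫(-2*cos(y)/(sin(y)**2 + 16)) dy into ∫(-2/(u**2 + 16)) du: now ∫(-2/(u**2 + 16)) du.
Step 2. Evaluate the standard form: now -atan(u/4)/2.
Step 3. Substitute back u = sin(y): now -atan(sin(y)/4)/2.
Answer: -atan(sin(y)/4)/2.


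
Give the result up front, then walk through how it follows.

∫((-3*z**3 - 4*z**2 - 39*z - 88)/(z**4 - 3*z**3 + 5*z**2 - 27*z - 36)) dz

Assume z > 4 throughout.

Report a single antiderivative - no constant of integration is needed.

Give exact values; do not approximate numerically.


The answer is -4*log(z - 4) + log(z + 1) + 4*atan(z/3)/3.
Step 1. Decompose ∫((-3*z**3 - 4*z**2 - 39*z - 88)/(z**4 - 3*z**3 + 5*z**2 - 27*z - 36)) dz by partial fractions, (-3*z**3 - 4*z**2 - 39*z - 88)/(z**4 - 3*z**3 + 5*z**2 - 27*z - 36) = 4/(z**2 + 9) + 1/(z + 1) - 4/(z - 4): now ∫(-4/(z - 4)) dz + ∫(1/(z + 1)) dz + ∫(4/(z**2 + 9)) dz.
Step 2. Evaluate the standard form [assuming z > -1]: now log(z + 1) + ∫(-4/(z - 4)) dz + ∫(4/(z**2 + 9)) dz.
Step 3. Evaluate the standard form [assuming z > 4]: now -4*log(z - 4) + log(z + 1) + ∫(4/(z**2 + 9)) dz.
Step 4. Evaluate the standard form: now -4*log(z - 4) + log(z + 1) + 4*atan(z/3)/3.
Answer: -4*log(z - 4) + log(z + 1) + 4*atan(z/3)/3.


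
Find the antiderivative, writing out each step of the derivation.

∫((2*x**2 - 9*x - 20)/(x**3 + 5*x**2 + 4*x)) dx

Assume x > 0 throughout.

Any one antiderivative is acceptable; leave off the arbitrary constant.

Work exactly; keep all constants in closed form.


Step 1. Decompose ∫((2*x**2 - 9*x - 20)/(x**3 + 5*x**2 + 4*x)) dx by partial fractions, (2*x**2 - 9*x - 20)/(x**3 + 5*x**2 + 4*x) = 4/(x + 4) + 3/(x + 1) - 5/x: now ∫(-5/x) dx + ∫(3/(x + 1)) dx + ∫(4/(x + 4)) dx.
Step 2. Evaluate the standard form [assuming x > -4]: now 4*log(x + 4) + ∫(-5/x) dx + ∫(3/(x + 1)) dx.
Step 3. Evaluate the standard form [assuming x > 0]: now -5*log(x) + 4*log(x + 4) + ∫(3/(x + 1)) dx.
Step 4. Evaluate the standard form [assuming x > -1]: now -5*log(x) + 3*log(x + 1) + 4*log(x + 4).
Answer: -5*log(x) + 3*log(x + 1) + 4*log(x + 4).
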